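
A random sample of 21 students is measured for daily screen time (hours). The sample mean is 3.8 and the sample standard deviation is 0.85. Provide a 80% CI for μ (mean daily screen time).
(3.55, 4.05)

t-interval (σ unknown):
df = n - 1 = 20
t* = 1.325 for 80% confidence

Margin of error = t* · s/√n = 1.325 · 0.85/√21 = 0.25

CI: (3.55, 4.05)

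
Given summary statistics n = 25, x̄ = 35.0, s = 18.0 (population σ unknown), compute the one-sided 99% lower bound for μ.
μ ≥ 26.03

Lower bound (one-sided):
t* = 2.492 (one-sided for 99%)
Lower bound = x̄ - t* · s/√n = 35.0 - 2.492 · 18.0/√25 = 26.03

We are 99% confident that μ ≥ 26.03.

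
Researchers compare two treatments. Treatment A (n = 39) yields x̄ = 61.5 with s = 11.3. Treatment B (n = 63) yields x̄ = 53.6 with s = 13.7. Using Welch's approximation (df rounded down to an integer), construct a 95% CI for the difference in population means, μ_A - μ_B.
(2.93, 12.87)

Difference: x̄₁ - x̄₂ = 7.90
SE = √(s₁²/n₁ + s₂²/n₂) = √(11.3²/39 + 13.7²/63) = 2.5007
df = 91.95 → 91 (Welch–Satterthwaite, rounded down)
t* = 1.986

CI: 7.90 ± 1.986 · 2.5007 = 7.90 ± 4.97 = (2.93, 12.87)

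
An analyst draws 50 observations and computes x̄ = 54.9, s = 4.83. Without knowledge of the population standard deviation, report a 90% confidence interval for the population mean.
(53.75, 56.05)

t-interval (σ unknown):
df = n - 1 = 49
t* = 1.677 for 90% confidence

Margin of error = t* · s/√n = 1.677 · 4.83/√50 = 1.15

CI: (53.75, 56.05)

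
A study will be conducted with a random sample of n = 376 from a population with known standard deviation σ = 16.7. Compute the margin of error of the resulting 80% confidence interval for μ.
Margin of error = 1.10

Margin of error = z* · σ/√n
= 1.282 · 16.7/√376
= 1.282 · 16.7/19.3907
= 1.10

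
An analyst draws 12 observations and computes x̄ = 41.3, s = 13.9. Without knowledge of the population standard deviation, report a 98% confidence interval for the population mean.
(30.39, 52.21)

t-interval (σ unknown):
df = n - 1 = 11
t* = 2.718 for 98% confidence

Margin of error = t* · s/√n = 2.718 · 13.9/√12 = 10.91

CI: (30.39, 52.21)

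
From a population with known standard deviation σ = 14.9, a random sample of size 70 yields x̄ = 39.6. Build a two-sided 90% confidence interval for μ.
(36.67, 42.53)

z-interval (σ known):
z* = 1.645 for 90% confidence

Margin of error = z* · σ/√n = 1.645 · 14.9/√70 = 2.93

CI: (39.6 - 2.93, 39.6 + 2.93) = (36.67, 42.53)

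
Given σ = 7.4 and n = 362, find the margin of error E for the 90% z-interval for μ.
Margin of error = 0.64

Margin of error = z* · σ/√n
= 1.645 · 7.4/√362
= 1.645 · 7.4/19.0263
= 0.64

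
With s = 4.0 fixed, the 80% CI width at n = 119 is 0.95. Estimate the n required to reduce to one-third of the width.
n ≈ 1071

CI width ∝ 1/√n
To reduce width by factor 3, need √n to grow by 3 → need 3² = 9 times as many samples.

Current: n = 119, width = 0.95
New: n = 1071, width ≈ 0.31

Width reduced by factor of 0.95/0.31 = 3.06.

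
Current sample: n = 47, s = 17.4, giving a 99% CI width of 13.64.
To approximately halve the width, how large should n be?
n ≈ 188

CI width ∝ 1/√n
To reduce width by factor 2, need √n to grow by 2 → need 2² = 4 times as many samples.

Current: n = 47, width = 13.64
New: n = 188, width ≈ 6.60

Width reduced by factor of 13.64/6.60 = 2.07.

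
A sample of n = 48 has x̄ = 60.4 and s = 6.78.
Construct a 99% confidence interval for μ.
(57.77, 63.03)

t-interval (σ unknown):
df = n - 1 = 47
t* = 2.685 for 99% confidence

Margin of error = t* · s/√n = 2.685 · 6.78/√48 = 2.63

CI: (57.77, 63.03)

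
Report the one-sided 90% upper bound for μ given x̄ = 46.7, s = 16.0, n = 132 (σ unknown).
μ ≤ 48.49

Upper bound (one-sided):
t* = 1.288 (one-sided for 90%)
Upper bound = x̄ + t* · s/√n = 46.7 + 1.288 · 16.0/√132 = 48.49

We are 90% confident that μ ≤ 48.49.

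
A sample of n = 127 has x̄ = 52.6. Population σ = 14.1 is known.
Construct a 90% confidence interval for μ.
(50.54, 54.66)

z-interval (σ known):
z* = 1.645 for 90% confidence

Margin of error = z* · σ/√n = 1.645 · 14.1/√127 = 2.06

CI: (52.6 - 2.06, 52.6 + 2.06) = (50.54, 54.66)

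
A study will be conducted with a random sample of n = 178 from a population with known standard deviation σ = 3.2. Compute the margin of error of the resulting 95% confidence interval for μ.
Margin of error = 0.47

Margin of error = z* · σ/√n
= 1.960 · 3.2/√178
= 1.960 · 3.2/13.3417
= 0.47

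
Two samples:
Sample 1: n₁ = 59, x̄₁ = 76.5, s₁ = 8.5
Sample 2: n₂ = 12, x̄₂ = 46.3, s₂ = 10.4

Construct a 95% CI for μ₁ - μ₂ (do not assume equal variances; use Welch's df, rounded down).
(23.34, 37.06)

Difference: x̄₁ - x̄₂ = 30.20
SE = √(s₁²/n₁ + s₂²/n₂) = √(8.5²/59 + 10.4²/12) = 3.1997
df = 14.14 → 14 (Welch–Satterthwaite, rounded down)
t* = 2.145

CI: 30.20 ± 2.145 · 3.1997 = 30.20 ± 6.86 = (23.34, 37.06)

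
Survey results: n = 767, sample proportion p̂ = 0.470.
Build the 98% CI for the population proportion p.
(0.428, 0.512)

Proportion CI:
SE = √(p̂(1-p̂)/n) = √(0.470 · 0.530 / 767) = 0.01802

z* = 2.326
Margin = z* · SE = 2.326 · 0.01802 = 0.0419

CI: 0.470 ± 0.0419 = (0.428, 0.512)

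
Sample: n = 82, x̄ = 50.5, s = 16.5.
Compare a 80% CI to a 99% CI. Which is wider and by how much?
99% CI is wider by 4.90

df = 81
80% CI: t* = 1.292, (48.15, 52.85), width = 2 · t* · s/√n = 4.71
99% CI: t* = 2.638, (45.69, 55.31), width = 2 · t* · s/√n = 9.61

The 99% CI is wider by 9.61 - 4.71 = 4.90.
Higher confidence requires a wider interval.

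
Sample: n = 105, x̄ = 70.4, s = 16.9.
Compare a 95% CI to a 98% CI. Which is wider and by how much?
98% CI is wider by 1.25

df = 104
95% CI: t* = 1.983, (67.13, 73.67), width = 2 · t* · s/√n = 6.54
98% CI: t* = 2.363, (66.50, 74.30), width = 2 · t* · s/√n = 7.79

The 98% CI is wider by 7.79 - 6.54 = 1.25.
Higher confidence requires a wider interval.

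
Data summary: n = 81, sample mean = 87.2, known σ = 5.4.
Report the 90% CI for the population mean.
(86.21, 88.19)

z-interval (σ known):
z* = 1.645 for 90% confidence

Margin of error = z* · σ/√n = 1.645 · 5.4/√81 = 0.99

CI: (87.2 - 0.99, 87.2 + 0.99) = (86.21, 88.19)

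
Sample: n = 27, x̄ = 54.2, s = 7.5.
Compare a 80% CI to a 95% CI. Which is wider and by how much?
95% CI is wider by 2.14

df = 26
80% CI: t* = 1.315, (52.30, 56.10), width = 2 · t* · s/√n = 3.80
95% CI: t* = 2.056, (51.23, 57.17), width = 2 · t* · s/√n = 5.94

The 95% CI is wider by 5.94 - 3.80 = 2.14.
Higher confidence requires a wider interval.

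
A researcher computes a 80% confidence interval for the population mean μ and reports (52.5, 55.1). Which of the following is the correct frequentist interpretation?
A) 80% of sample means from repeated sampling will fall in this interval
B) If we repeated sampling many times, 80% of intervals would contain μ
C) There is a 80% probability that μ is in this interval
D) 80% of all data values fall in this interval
B

A) Wrong — coverage applies to intervals containing μ, not to future x̄ values.
B) Correct — this is the frequentist long-run coverage interpretation.
C) Wrong — μ is fixed; the randomness lives in the interval, not in μ.
D) Wrong — a CI is about the parameter μ, not individual data values.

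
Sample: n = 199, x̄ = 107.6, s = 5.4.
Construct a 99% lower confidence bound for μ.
μ ≥ 106.70

Lower bound (one-sided):
t* = 2.345 (one-sided for 99%)
Lower bound = x̄ - t* · s/√n = 107.6 - 2.345 · 5.4/√199 = 106.70

We are 99% confident that μ ≥ 106.70.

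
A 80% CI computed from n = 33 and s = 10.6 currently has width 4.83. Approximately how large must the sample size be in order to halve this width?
n ≈ 132

CI width ∝ 1/√n
To reduce width by factor 2, need √n to grow by 2 → need 2² = 4 times as many samples.

Current: n = 33, width = 4.83
New: n = 132, width ≈ 2.38

Width reduced by factor of 4.83/2.38 = 2.03.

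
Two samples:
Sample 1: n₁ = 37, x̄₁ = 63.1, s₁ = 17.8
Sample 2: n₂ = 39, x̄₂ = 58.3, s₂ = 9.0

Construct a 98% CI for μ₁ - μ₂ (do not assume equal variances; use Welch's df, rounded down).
(-3.03, 12.63)

Difference: x̄₁ - x̄₂ = 4.80
SE = √(s₁²/n₁ + s₂²/n₂) = √(17.8²/37 + 9.0²/39) = 3.2619
df = 52.65 → 52 (Welch–Satterthwaite, rounded down)
t* = 2.400

CI: 4.80 ± 2.400 · 3.2619 = 4.80 ± 7.83 = (-3.03, 12.63)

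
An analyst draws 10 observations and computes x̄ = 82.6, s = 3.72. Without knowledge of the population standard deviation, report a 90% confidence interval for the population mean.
(80.44, 84.76)

t-interval (σ unknown):
df = n - 1 = 9
t* = 1.833 for 90% confidence

Margin of error = t* · s/√n = 1.833 · 3.72/√10 = 2.16

CI: (80.44, 84.76)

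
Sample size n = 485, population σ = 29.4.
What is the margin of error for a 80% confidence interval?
Margin of error = 1.71

Margin of error = z* · σ/√n
= 1.282 · 29.4/√485
= 1.282 · 29.4/22.0227
= 1.71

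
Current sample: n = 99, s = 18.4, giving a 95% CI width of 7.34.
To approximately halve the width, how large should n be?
n ≈ 396

CI width ∝ 1/√n
To reduce width by factor 2, need √n to grow by 2 → need 2² = 4 times as many samples.

Current: n = 99, width = 7.34
New: n = 396, width ≈ 3.64

Width reduced by factor of 7.34/3.64 = 2.02.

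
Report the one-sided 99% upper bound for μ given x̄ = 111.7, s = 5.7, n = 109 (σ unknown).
μ ≤ 112.99

Upper bound (one-sided):
t* = 2.361 (one-sided for 99%)
Upper bound = x̄ + t* · s/√n = 111.7 + 2.361 · 5.7/√109 = 112.99

We are 99% confident that μ ≤ 112.99.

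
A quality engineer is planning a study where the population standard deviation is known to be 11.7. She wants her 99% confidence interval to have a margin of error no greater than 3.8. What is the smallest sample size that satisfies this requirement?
n ≥ 63

For margin E ≤ 3.8:
n ≥ (z* · σ / E)²
n ≥ (2.576 · 11.7 / 3.8)²
n ≥ 62.91

Minimum n = 63 (rounding up)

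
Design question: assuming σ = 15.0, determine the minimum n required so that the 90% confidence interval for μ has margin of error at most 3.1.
n ≥ 64

For margin E ≤ 3.1:
n ≥ (z* · σ / E)²
n ≥ (1.645 · 15.0 / 3.1)²
n ≥ 63.36

Minimum n = 64 (rounding up)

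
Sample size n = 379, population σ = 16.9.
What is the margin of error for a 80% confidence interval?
Margin of error = 1.11

Margin of error = z* · σ/√n
= 1.282 · 16.9/√379
= 1.282 · 16.9/19.4679
= 1.11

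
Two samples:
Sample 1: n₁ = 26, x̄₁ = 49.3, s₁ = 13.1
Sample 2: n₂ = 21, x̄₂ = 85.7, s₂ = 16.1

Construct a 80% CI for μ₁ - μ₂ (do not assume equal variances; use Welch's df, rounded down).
(-42.08, -30.72)

Difference: x̄₁ - x̄₂ = -36.40
SE = √(s₁²/n₁ + s₂²/n₂) = √(13.1²/26 + 16.1²/21) = 4.3524
df = 38.34 → 38 (Welch–Satterthwaite, rounded down)
t* = 1.304

CI: -36.40 ± 1.304 · 4.3524 = -36.40 ± 5.68 = (-42.08, -30.72)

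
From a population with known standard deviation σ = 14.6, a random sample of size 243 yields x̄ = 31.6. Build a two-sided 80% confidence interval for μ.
(30.40, 32.80)

z-interval (σ known):
z* = 1.282 for 80% confidence

Margin of error = z* · σ/√n = 1.282 · 14.6/√243 = 1.20

CI: (31.6 - 1.20, 31.6 + 1.20) = (30.40, 32.80)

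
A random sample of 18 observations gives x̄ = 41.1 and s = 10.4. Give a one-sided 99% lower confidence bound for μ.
μ ≥ 34.81

Lower bound (one-sided):
t* = 2.567 (one-sided for 99%)
Lower bound = x̄ - t* · s/√n = 41.1 - 2.567 · 10.4/√18 = 34.81

We are 99% confident that μ ≥ 34.81.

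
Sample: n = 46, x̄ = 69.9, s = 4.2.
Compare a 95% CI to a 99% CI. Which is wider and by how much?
99% CI is wider by 0.84

df = 45
95% CI: t* = 2.014, (68.65, 71.15), width = 2 · t* · s/√n = 2.49
99% CI: t* = 2.690, (68.23, 71.57), width = 2 · t* · s/√n = 3.33

The 99% CI is wider by 3.33 - 2.49 = 0.84.
Higher confidence requires a wider interval.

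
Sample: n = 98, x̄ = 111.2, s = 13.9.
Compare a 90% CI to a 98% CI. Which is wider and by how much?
98% CI is wider by 1.98

df = 97
90% CI: t* = 1.661, (108.87, 113.53), width = 2 · t* · s/√n = 4.66
98% CI: t* = 2.365, (107.88, 114.52), width = 2 · t* · s/√n = 6.64

The 98% CI is wider by 6.64 - 4.66 = 1.98.
Higher confidence requires a wider interval.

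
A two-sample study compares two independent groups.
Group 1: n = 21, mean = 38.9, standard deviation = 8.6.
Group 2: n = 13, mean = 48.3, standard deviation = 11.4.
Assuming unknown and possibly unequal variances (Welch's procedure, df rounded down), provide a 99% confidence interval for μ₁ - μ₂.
(-19.86, 1.06)

Difference: x̄₁ - x̄₂ = -9.40
SE = √(s₁²/n₁ + s₂²/n₂) = √(8.6²/21 + 11.4²/13) = 3.6768
df = 20.42 → 20 (Welch–Satterthwaite, rounded down)
t* = 2.845

CI: -9.40 ± 2.845 · 3.6768 = -9.40 ± 10.46 = (-19.86, 1.06)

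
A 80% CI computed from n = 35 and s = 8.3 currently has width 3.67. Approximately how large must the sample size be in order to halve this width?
n ≈ 140

CI width ∝ 1/√n
To reduce width by factor 2, need √n to grow by 2 → need 2² = 4 times as many samples.

Current: n = 35, width = 3.67
New: n = 140, width ≈ 1.81

Width reduced by factor of 3.67/1.81 = 2.03.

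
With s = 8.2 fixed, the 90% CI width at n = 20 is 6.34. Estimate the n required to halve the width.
n ≈ 80

CI width ∝ 1/√n
To reduce width by factor 2, need √n to grow by 2 → need 2² = 4 times as many samples.

Current: n = 20, width = 6.34
New: n = 80, width ≈ 3.05

Width reduced by factor of 6.34/3.05 = 2.08.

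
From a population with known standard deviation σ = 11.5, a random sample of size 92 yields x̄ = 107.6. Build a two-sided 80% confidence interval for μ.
(106.06, 109.14)

z-interval (σ known):
z* = 1.282 for 80% confidence

Margin of error = z* · σ/√n = 1.282 · 11.5/√92 = 1.54

CI: (107.6 - 1.54, 107.6 + 1.54) = (106.06, 109.14)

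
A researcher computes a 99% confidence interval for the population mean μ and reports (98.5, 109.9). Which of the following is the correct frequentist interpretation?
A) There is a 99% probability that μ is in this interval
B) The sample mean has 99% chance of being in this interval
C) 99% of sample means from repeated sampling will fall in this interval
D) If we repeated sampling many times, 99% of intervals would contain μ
D

A) Wrong — μ is fixed; the randomness lives in the interval, not in μ.
B) Wrong — x̄ is observed and sits in the interval by construction.
C) Wrong — coverage applies to intervals containing μ, not to future x̄ values.
D) Correct — this is the frequentist long-run coverage interpretation.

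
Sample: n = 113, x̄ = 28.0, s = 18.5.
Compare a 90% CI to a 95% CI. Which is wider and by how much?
95% CI is wider by 1.13

df = 112
90% CI: t* = 1.659, (25.11, 30.89), width = 2 · t* · s/√n = 5.77
95% CI: t* = 1.981, (24.55, 31.45), width = 2 · t* · s/√n = 6.90

The 95% CI is wider by 6.90 - 5.77 = 1.13.
Higher confidence requires a wider interval.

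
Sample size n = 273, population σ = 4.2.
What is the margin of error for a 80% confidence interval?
Margin of error = 0.33

Margin of error = z* · σ/√n
= 1.282 · 4.2/√273
= 1.282 · 4.2/16.5227
= 0.33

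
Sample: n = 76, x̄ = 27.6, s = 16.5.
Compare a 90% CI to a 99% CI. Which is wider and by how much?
99% CI is wider by 3.70

df = 75
90% CI: t* = 1.665, (24.45, 30.75), width = 2 · t* · s/√n = 6.30
99% CI: t* = 2.643, (22.60, 32.60), width = 2 · t* · s/√n = 10.00

The 99% CI is wider by 10.00 - 6.30 = 3.70.
Higher confidence requires a wider interval.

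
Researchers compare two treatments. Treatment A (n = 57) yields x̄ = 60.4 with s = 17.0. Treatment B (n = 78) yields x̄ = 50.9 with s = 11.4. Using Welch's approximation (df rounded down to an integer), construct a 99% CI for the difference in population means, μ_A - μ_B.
(2.67, 16.33)

Difference: x̄₁ - x̄₂ = 9.50
SE = √(s₁²/n₁ + s₂²/n₂) = √(17.0²/57 + 11.4²/78) = 2.5954
df = 91.65 → 91 (Welch–Satterthwaite, rounded down)
t* = 2.631

CI: 9.50 ± 2.631 · 2.5954 = 9.50 ± 6.83 = (2.67, 16.33)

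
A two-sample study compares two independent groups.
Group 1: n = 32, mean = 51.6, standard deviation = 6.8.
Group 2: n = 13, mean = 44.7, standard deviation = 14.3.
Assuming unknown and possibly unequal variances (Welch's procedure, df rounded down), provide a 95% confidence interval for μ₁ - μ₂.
(-1.99, 15.79)

Difference: x̄₁ - x̄₂ = 6.90
SE = √(s₁²/n₁ + s₂²/n₂) = √(6.8²/32 + 14.3²/13) = 4.1443
df = 14.26 → 14 (Welch–Satterthwaite, rounded down)
t* = 2.145

CI: 6.90 ± 2.145 · 4.1443 = 6.90 ± 8.89 = (-1.99, 15.79)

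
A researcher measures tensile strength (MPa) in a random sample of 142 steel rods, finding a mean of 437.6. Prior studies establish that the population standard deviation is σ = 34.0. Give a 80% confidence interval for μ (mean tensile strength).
(433.94, 441.26)

z-interval (σ known):
z* = 1.282 for 80% confidence

Margin of error = z* · σ/√n = 1.282 · 34.0/√142 = 3.66

CI: (437.6 - 3.66, 437.6 + 3.66) = (433.94, 441.26)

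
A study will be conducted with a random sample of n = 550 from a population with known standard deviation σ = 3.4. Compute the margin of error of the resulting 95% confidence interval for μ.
Margin of error = 0.28

Margin of error = z* · σ/√n
= 1.960 · 3.4/√550
= 1.960 · 3.4/23.4521
= 0.28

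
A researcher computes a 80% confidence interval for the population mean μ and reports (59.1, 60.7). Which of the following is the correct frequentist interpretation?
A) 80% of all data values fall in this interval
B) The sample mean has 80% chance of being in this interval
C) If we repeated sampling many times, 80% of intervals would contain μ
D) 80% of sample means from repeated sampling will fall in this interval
C

A) Wrong — a CI is about the parameter μ, not individual data values.
B) Wrong — x̄ is observed and sits in the interval by construction.
C) Correct — this is the frequentist long-run coverage interpretation.
D) Wrong — coverage applies to intervals containing μ, not to future x̄ values.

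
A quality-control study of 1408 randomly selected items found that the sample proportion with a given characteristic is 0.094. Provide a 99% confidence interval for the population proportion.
(0.074, 0.114)

Proportion CI:
SE = √(p̂(1-p̂)/n) = √(0.094 · 0.906 / 1408) = 0.00778

z* = 2.576
Margin = z* · SE = 2.576 · 0.00778 = 0.0200

CI: 0.094 ± 0.0200 = (0.074, 0.114)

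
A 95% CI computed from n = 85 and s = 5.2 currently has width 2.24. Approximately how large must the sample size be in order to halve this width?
n ≈ 340

CI width ∝ 1/√n
To reduce width by factor 2, need √n to grow by 2 → need 2² = 4 times as many samples.

Current: n = 85, width = 2.24
New: n = 340, width ≈ 1.11

Width reduced by factor of 2.24/1.11 = 2.02.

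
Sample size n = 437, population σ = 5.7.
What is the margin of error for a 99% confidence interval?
Margin of error = 0.70

Margin of error = z* · σ/√n
= 2.576 · 5.7/√437
= 2.576 · 5.7/20.9045
= 0.70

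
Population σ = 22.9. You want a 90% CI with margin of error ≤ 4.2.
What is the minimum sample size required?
n ≥ 81

For margin E ≤ 4.2:
n ≥ (z* · σ / E)²
n ≥ (1.645 · 22.9 / 4.2)²
n ≥ 80.45

Minimum n = 81 (rounding up)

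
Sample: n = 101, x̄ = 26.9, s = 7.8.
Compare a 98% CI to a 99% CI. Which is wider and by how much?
99% CI is wider by 0.41

df = 100
98% CI: t* = 2.364, (25.07, 28.73), width = 2 · t* · s/√n = 3.67
99% CI: t* = 2.626, (24.86, 28.94), width = 2 · t* · s/√n = 4.08

The 99% CI is wider by 4.08 - 3.67 = 0.41.
Higher confidence requires a wider interval.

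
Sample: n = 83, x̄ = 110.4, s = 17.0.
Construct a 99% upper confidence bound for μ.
μ ≤ 114.83

Upper bound (one-sided):
t* = 2.373 (one-sided for 99%)
Upper bound = x̄ + t* · s/√n = 110.4 + 2.373 · 17.0/√83 = 114.83

We are 99% confident that μ ≤ 114.83.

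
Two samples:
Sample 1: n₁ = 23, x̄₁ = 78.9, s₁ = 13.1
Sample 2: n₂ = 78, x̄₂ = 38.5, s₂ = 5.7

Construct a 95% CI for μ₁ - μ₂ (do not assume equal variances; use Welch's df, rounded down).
(34.61, 46.19)

Difference: x̄₁ - x̄₂ = 40.40
SE = √(s₁²/n₁ + s₂²/n₂) = √(13.1²/23 + 5.7²/78) = 2.8067
df = 24.50 → 24 (Welch–Satterthwaite, rounded down)
t* = 2.064

CI: 40.40 ± 2.064 · 2.8067 = 40.40 ± 5.79 = (34.61, 46.19)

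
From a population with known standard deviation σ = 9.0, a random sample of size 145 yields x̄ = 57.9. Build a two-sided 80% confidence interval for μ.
(56.94, 58.86)

z-interval (σ known):
z* = 1.282 for 80% confidence

Margin of error = z* · σ/√n = 1.282 · 9.0/√145 = 0.96

CI: (57.9 - 0.96, 57.9 + 0.96) = (56.94, 58.86)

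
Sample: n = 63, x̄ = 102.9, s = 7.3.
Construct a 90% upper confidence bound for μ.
μ ≤ 104.09

Upper bound (one-sided):
t* = 1.295 (one-sided for 90%)
Upper bound = x̄ + t* · s/√n = 102.9 + 1.295 · 7.3/√63 = 104.09

We are 90% confident that μ ≤ 104.09.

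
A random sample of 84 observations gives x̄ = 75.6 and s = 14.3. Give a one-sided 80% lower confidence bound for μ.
μ ≥ 74.28

Lower bound (one-sided):
t* = 0.846 (one-sided for 80%)
Lower bound = x̄ - t* · s/√n = 75.6 - 0.846 · 14.3/√84 = 74.28

We are 80% confident that μ ≥ 74.28.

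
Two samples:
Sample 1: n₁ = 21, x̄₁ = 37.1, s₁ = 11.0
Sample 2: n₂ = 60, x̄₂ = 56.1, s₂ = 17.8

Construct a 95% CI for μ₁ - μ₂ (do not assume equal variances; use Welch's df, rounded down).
(-25.65, -12.35)

Difference: x̄₁ - x̄₂ = -19.00
SE = √(s₁²/n₁ + s₂²/n₂) = √(11.0²/21 + 17.8²/60) = 3.3230
df = 57.18 → 57 (Welch–Satterthwaite, rounded down)
t* = 2.002

CI: -19.00 ± 2.002 · 3.3230 = -19.00 ± 6.65 = (-25.65, -12.35)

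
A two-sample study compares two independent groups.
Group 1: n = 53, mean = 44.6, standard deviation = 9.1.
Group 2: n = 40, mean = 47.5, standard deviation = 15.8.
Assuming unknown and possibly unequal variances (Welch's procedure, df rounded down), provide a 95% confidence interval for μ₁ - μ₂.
(-8.49, 2.69)

Difference: x̄₁ - x̄₂ = -2.90
SE = √(s₁²/n₁ + s₂²/n₂) = √(9.1²/53 + 15.8²/40) = 2.7935
df = 58.23 → 58 (Welch–Satterthwaite, rounded down)
t* = 2.002

CI: -2.90 ± 2.002 · 2.7935 = -2.90 ± 5.59 = (-8.49, 2.69)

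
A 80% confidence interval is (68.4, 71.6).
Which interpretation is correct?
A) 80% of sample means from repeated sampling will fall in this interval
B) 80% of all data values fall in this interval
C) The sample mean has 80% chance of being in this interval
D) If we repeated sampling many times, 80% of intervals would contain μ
D

A) Wrong — coverage applies to intervals containing μ, not to future x̄ values.
B) Wrong — a CI is about the parameter μ, not individual data values.
C) Wrong — x̄ is observed and sits in the interval by construction.
D) Correct — this is the frequentist long-run coverage interpretation.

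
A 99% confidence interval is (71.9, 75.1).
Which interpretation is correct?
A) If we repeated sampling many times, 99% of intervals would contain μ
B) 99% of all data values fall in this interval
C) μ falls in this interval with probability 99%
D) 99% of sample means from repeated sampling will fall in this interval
A

A) Correct — this is the frequentist long-run coverage interpretation.
B) Wrong — a CI is about the parameter μ, not individual data values.
C) Wrong — μ is fixed; the randomness lives in the interval, not in μ.
D) Wrong — coverage applies to intervals containing μ, not to future x̄ values.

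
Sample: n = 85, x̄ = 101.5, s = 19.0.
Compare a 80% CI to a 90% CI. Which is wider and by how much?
90% CI is wider by 1.52

df = 84
80% CI: t* = 1.292, (98.84, 104.16), width = 2 · t* · s/√n = 5.33
90% CI: t* = 1.663, (98.07, 104.93), width = 2 · t* · s/√n = 6.85

The 90% CI is wider by 6.85 - 5.33 = 1.52.
Higher confidence requires a wider interval.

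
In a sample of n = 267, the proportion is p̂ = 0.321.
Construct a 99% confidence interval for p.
(0.247, 0.395)

Proportion CI:
SE = √(p̂(1-p̂)/n) = √(0.321 · 0.679 / 267) = 0.02857

z* = 2.576
Margin = z* · SE = 2.576 · 0.02857 = 0.0736

CI: 0.321 ± 0.0736 = (0.247, 0.395)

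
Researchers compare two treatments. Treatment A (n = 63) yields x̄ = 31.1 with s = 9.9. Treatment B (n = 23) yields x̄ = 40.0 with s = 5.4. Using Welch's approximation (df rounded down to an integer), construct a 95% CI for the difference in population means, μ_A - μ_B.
(-12.25, -5.55)

Difference: x̄₁ - x̄₂ = -8.90
SE = √(s₁²/n₁ + s₂²/n₂) = √(9.9²/63 + 5.4²/23) = 1.6803
df = 71.12 → 71 (Welch–Satterthwaite, rounded down)
t* = 1.994

CI: -8.90 ± 1.994 · 1.6803 = -8.90 ± 3.35 = (-12.25, -5.55)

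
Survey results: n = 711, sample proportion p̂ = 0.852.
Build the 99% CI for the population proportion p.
(0.818, 0.886)

Proportion CI:
SE = √(p̂(1-p̂)/n) = √(0.852 · 0.148 / 711) = 0.01332

z* = 2.576
Margin = z* · SE = 2.576 · 0.01332 = 0.0343

CI: 0.852 ± 0.0343 = (0.818, 0.886)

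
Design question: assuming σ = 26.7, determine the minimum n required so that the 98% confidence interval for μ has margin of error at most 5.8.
n ≥ 115

For margin E ≤ 5.8:
n ≥ (z* · σ / E)²
n ≥ (2.326 · 26.7 / 5.8)²
n ≥ 114.65

Minimum n = 115 (rounding up)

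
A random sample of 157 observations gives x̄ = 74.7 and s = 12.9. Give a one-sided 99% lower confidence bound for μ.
μ ≥ 72.28

Lower bound (one-sided):
t* = 2.350 (one-sided for 99%)
Lower bound = x̄ - t* · s/√n = 74.7 - 2.350 · 12.9/√157 = 72.28

We are 99% confident that μ ≥ 72.28.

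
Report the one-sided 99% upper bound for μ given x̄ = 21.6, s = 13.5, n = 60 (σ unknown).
μ ≤ 25.77

Upper bound (one-sided):
t* = 2.391 (one-sided for 99%)
Upper bound = x̄ + t* · s/√n = 21.6 + 2.391 · 13.5/√60 = 25.77

We are 99% confident that μ ≤ 25.77.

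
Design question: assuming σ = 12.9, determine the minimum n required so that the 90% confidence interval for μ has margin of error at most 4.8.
n ≥ 20

For margin E ≤ 4.8:
n ≥ (z* · σ / E)²
n ≥ (1.645 · 12.9 / 4.8)²
n ≥ 19.54

Minimum n = 20 (rounding up)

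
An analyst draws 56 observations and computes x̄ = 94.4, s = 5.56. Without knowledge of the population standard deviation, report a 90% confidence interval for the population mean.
(93.16, 95.64)

t-interval (σ unknown):
df = n - 1 = 55
t* = 1.673 for 90% confidence

Margin of error = t* · s/√n = 1.673 · 5.56/√56 = 1.24

CI: (93.16, 95.64)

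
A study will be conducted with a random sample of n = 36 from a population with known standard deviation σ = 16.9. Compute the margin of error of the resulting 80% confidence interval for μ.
Margin of error = 3.61

Margin of error = z* · σ/√n
= 1.282 · 16.9/√36
= 1.282 · 16.9/6.0000
= 3.61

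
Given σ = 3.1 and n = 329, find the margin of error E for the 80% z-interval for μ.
Margin of error = 0.22

Margin of error = z* · σ/√n
= 1.282 · 3.1/√329
= 1.282 · 3.1/18.1384
= 0.22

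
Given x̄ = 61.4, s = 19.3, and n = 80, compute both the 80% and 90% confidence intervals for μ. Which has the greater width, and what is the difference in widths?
90% CI is wider by 1.60

df = 79
80% CI: t* = 1.292, (58.61, 64.19), width = 2 · t* · s/√n = 5.58
90% CI: t* = 1.664, (57.81, 64.99), width = 2 · t* · s/√n = 7.18

The 90% CI is wider by 7.18 - 5.58 = 1.60.
Higher confidence requires a wider interval.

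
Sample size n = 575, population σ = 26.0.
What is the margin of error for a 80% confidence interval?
Margin of error = 1.39

Margin of error = z* · σ/√n
= 1.282 · 26.0/√575
= 1.282 · 26.0/23.9792
= 1.39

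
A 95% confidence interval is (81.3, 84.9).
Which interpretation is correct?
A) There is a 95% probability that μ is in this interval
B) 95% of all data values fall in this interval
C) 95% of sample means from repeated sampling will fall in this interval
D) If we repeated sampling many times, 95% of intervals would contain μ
D

A) Wrong — μ is fixed; the randomness lives in the interval, not in μ.
B) Wrong — a CI is about the parameter μ, not individual data values.
C) Wrong — coverage applies to intervals containing μ, not to future x̄ values.
D) Correct — this is the frequentist long-run coverage interpretation.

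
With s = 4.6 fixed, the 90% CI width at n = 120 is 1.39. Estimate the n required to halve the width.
n ≈ 480

CI width ∝ 1/√n
To reduce width by factor 2, need √n to grow by 2 → need 2² = 4 times as many samples.

Current: n = 120, width = 1.39
New: n = 480, width ≈ 0.69

Width reduced by factor of 1.39/0.69 = 2.01.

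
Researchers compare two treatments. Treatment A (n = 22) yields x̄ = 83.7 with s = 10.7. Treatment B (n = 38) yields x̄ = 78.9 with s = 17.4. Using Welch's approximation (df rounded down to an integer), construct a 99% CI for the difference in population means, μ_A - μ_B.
(-4.87, 14.47)

Difference: x̄₁ - x̄₂ = 4.80
SE = √(s₁²/n₁ + s₂²/n₂) = √(10.7²/22 + 17.4²/38) = 3.6293
df = 57.73 → 57 (Welch–Satterthwaite, rounded down)
t* = 2.665

CI: 4.80 ± 2.665 · 3.6293 = 4.80 ± 9.67 = (-4.87, 14.47)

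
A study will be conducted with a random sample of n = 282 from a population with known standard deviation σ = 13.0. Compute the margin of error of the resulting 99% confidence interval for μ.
Margin of error = 1.99

Margin of error = z* · σ/√n
= 2.576 · 13.0/√282
= 2.576 · 13.0/16.7929
= 1.99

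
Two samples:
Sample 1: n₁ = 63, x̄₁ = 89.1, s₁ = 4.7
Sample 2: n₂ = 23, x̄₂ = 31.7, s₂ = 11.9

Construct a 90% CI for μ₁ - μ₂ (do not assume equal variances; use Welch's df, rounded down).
(53.04, 61.76)

Difference: x̄₁ - x̄₂ = 57.40
SE = √(s₁²/n₁ + s₂²/n₂) = √(4.7²/63 + 11.9²/23) = 2.5510
df = 24.55 → 24 (Welch–Satterthwaite, rounded down)
t* = 1.711

CI: 57.40 ± 1.711 · 2.5510 = 57.40 ± 4.36 = (53.04, 61.76)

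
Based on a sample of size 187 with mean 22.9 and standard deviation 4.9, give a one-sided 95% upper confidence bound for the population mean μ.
μ ≤ 23.49

Upper bound (one-sided):
t* = 1.653 (one-sided for 95%)
Upper bound = x̄ + t* · s/√n = 22.9 + 1.653 · 4.9/√187 = 23.49

We are 95% confident that μ ≤ 23.49.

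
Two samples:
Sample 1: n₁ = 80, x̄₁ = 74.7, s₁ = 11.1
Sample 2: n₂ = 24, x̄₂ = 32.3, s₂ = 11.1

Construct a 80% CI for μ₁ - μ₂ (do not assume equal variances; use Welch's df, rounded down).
(39.03, 45.77)

Difference: x̄₁ - x̄₂ = 42.40
SE = √(s₁²/n₁ + s₂²/n₂) = √(11.1²/80 + 11.1²/24) = 2.5834
df = 37.88 → 37 (Welch–Satterthwaite, rounded down)
t* = 1.305

CI: 42.40 ± 1.305 · 2.5834 = 42.40 ± 3.37 = (39.03, 45.77)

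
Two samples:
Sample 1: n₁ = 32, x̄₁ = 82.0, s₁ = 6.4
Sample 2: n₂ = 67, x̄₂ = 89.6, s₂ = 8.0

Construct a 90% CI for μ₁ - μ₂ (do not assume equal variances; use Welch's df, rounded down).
(-10.09, -5.11)

Difference: x̄₁ - x̄₂ = -7.60
SE = √(s₁²/n₁ + s₂²/n₂) = √(6.4²/32 + 8.0²/67) = 1.4951
df = 74.93 → 74 (Welch–Satterthwaite, rounded down)
t* = 1.666

CI: -7.60 ± 1.666 · 1.4951 = -7.60 ± 2.49 = (-10.09, -5.11)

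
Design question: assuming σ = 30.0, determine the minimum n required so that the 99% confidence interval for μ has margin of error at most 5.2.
n ≥ 221

For margin E ≤ 5.2:
n ≥ (z* · σ / E)²
n ≥ (2.576 · 30.0 / 5.2)²
n ≥ 220.87

Minimum n = 221 (rounding up)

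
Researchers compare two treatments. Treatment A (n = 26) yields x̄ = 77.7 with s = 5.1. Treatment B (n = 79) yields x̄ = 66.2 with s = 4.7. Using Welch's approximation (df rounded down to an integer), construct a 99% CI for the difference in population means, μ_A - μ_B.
(8.44, 14.56)

Difference: x̄₁ - x̄₂ = 11.50
SE = √(s₁²/n₁ + s₂²/n₂) = √(5.1²/26 + 4.7²/79) = 1.1314
df = 39.93 → 39 (Welch–Satterthwaite, rounded down)
t* = 2.708

CI: 11.50 ± 2.708 · 1.1314 = 11.50 ± 3.06 = (8.44, 14.56)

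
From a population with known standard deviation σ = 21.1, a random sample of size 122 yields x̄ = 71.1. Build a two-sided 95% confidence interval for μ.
(67.36, 74.84)

z-interval (σ known):
z* = 1.960 for 95% confidence

Margin of error = z* · σ/√n = 1.960 · 21.1/√122 = 3.74

CI: (71.1 - 3.74, 71.1 + 3.74) = (67.36, 74.84)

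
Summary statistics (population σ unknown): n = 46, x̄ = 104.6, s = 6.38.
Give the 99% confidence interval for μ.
(102.07, 107.13)

t-interval (σ unknown):
df = n - 1 = 45
t* = 2.690 for 99% confidence

Margin of error = t* · s/√n = 2.690 · 6.38/√46 = 2.53

CI: (102.07, 107.13)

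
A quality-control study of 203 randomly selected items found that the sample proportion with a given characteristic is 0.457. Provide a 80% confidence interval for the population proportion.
(0.412, 0.502)

Proportion CI:
SE = √(p̂(1-p̂)/n) = √(0.457 · 0.543 / 203) = 0.03496

z* = 1.282
Margin = z* · SE = 1.282 · 0.03496 = 0.0448

CI: 0.457 ± 0.0448 = (0.412, 0.502)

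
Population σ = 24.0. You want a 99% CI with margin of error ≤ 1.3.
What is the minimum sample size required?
n ≥ 2262

For margin E ≤ 1.3:
n ≥ (z* · σ / E)²
n ≥ (2.576 · 24.0 / 1.3)²
n ≥ 2261.66

Minimum n = 2262 (rounding up)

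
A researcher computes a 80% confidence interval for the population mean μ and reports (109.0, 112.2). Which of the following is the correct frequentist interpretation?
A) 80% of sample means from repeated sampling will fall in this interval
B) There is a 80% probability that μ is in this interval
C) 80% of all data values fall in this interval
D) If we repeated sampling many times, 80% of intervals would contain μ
D

A) Wrong — coverage applies to intervals containing μ, not to future x̄ values.
B) Wrong — μ is fixed; the randomness lives in the interval, not in μ.
C) Wrong — a CI is about the parameter μ, not individual data values.
D) Correct — this is the frequentist long-run coverage interpretation.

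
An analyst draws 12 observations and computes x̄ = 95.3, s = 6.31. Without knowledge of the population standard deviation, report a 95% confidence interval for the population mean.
(91.29, 99.31)

t-interval (σ unknown):
df = n - 1 = 11
t* = 2.201 for 95% confidence

Margin of error = t* · s/√n = 2.201 · 6.31/√12 = 4.01

CI: (91.29, 99.31)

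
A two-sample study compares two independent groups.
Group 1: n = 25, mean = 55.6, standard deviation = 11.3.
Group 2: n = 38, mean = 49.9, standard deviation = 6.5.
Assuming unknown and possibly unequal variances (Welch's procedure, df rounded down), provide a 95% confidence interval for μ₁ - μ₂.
(0.63, 10.77)

Difference: x̄₁ - x̄₂ = 5.70
SE = √(s₁²/n₁ + s₂²/n₂) = √(11.3²/25 + 6.5²/38) = 2.4939
df = 34.52 → 34 (Welch–Satterthwaite, rounded down)
t* = 2.032

CI: 5.70 ± 2.032 · 2.4939 = 5.70 ± 5.07 = (0.63, 10.77)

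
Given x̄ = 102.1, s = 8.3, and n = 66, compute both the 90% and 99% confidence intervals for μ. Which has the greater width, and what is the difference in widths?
99% CI is wider by 2.01

df = 65
90% CI: t* = 1.669, (100.39, 103.81), width = 2 · t* · s/√n = 3.41
99% CI: t* = 2.654, (99.39, 104.81), width = 2 · t* · s/√n = 5.42

The 99% CI is wider by 5.42 - 3.41 = 2.01.
Higher confidence requires a wider interval.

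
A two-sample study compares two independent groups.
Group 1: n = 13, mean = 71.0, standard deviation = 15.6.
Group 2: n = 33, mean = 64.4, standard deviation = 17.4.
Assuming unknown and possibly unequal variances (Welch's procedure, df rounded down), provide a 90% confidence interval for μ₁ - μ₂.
(-2.44, 15.64)

Difference: x̄₁ - x̄₂ = 6.60
SE = √(s₁²/n₁ + s₂²/n₂) = √(15.6²/13 + 17.4²/33) = 5.2815
df = 24.44 → 24 (Welch–Satterthwaite, rounded down)
t* = 1.711

CI: 6.60 ± 1.711 · 5.2815 = 6.60 ± 9.04 = (-2.44, 15.64)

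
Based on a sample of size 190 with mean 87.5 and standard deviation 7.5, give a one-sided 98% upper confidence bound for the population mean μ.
μ ≤ 88.63

Upper bound (one-sided):
t* = 2.068 (one-sided for 98%)
Upper bound = x̄ + t* · s/√n = 87.5 + 2.068 · 7.5/√190 = 88.63

We are 98% confident that μ ≤ 88.63.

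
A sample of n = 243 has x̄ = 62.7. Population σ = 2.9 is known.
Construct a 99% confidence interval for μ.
(62.22, 63.18)

z-interval (σ known):
z* = 2.576 for 99% confidence

Margin of error = z* · σ/√n = 2.576 · 2.9/√243 = 0.48

CI: (62.7 - 0.48, 62.7 + 0.48) = (62.22, 63.18)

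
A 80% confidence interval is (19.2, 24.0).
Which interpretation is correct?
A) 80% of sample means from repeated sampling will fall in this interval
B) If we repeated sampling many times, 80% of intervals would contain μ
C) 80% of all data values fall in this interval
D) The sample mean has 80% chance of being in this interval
B

A) Wrong — coverage applies to intervals containing μ, not to future x̄ values.
B) Correct — this is the frequentist long-run coverage interpretation.
C) Wrong — a CI is about the parameter μ, not individual data values.
D) Wrong — x̄ is observed and sits in the interval by construction.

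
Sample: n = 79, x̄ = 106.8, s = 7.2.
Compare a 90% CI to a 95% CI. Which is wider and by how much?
95% CI is wider by 0.53

df = 78
90% CI: t* = 1.665, (105.45, 108.15), width = 2 · t* · s/√n = 2.70
95% CI: t* = 1.991, (105.19, 108.41), width = 2 · t* · s/√n = 3.23

The 95% CI is wider by 3.23 - 2.70 = 0.53.
Higher confidence requires a wider interval.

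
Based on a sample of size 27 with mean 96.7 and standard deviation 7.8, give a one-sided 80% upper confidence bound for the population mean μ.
μ ≤ 97.98

Upper bound (one-sided):
t* = 0.856 (one-sided for 80%)
Upper bound = x̄ + t* · s/√n = 96.7 + 0.856 · 7.8/√27 = 97.98

We are 80% confident that μ ≤ 97.98.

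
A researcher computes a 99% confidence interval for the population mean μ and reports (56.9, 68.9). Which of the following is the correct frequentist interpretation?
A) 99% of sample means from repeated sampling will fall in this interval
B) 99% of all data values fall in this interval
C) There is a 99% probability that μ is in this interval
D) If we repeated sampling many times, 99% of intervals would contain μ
D

A) Wrong — coverage applies to intervals containing μ, not to future x̄ values.
B) Wrong — a CI is about the parameter μ, not individual data values.
C) Wrong — μ is fixed; the randomness lives in the interval, not in μ.
D) Correct — this is the frequentist long-run coverage interpretation.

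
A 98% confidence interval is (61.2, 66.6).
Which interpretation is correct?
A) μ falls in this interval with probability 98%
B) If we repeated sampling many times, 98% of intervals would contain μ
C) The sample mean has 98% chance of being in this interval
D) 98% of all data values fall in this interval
B

A) Wrong — μ is fixed; the randomness lives in the interval, not in μ.
B) Correct — this is the frequentist long-run coverage interpretation.
C) Wrong — x̄ is observed and sits in the interval by construction.
D) Wrong — a CI is about the parameter μ, not individual data values.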